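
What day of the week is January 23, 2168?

Saturday

Doomsday rule: the anchor day for the 2100s is Sunday. For year 68: 68÷12 = 5 r 8, and 8÷4 = 2, so 5+8+2 = 15.
Sunday + 15 ≡ Monday — that's 2168's doomsday.
In January the doomsday date is Jan 4 (2168 is a leap year (divisible by 4)).
Jan 23 is 19 days after Jan 4; 19 mod 7 = 5, so Monday + 5 = Saturday.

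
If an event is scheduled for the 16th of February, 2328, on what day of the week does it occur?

Thursday

Doomsday rule: the anchor day for the 2300s is Wednesday. For year 28: 28÷12 = 2 r 4, and 4÷4 = 1, so 2+4+1 = 7.
Wednesday + 7 ≡ Wednesday — that's 2328's doomsday.
In February the doomsday date is Feb 29 (2328 is a leap year (divisible by 4)).
Feb 16 is 13 days before Feb 29; 13 mod 7 = 6, so Wednesday − 6 = Thursday.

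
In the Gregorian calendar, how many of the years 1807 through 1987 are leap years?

Multiples of 4 in [1807,1987]: 45.
Of those, multiples of 100: 1 (not leap unless ÷400).
Multiples of 400: 0.
Leap years = 45 − 1 + 0 = 44.

44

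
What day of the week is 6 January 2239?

Sunday

Doomsday rule: the anchor day for the 2200s is Friday. For year 39: 39÷12 = 3 r 3, and 3÷4 = 0, so 3+3+0 = 6.
Friday + 6 ≡ Thursday — that's 2239's doomsday.
In January the doomsday date is Jan 3 (2239 is not a leap year).
Jan 6 is 3 days after Jan 3; 3 mod 7 = 3, so Thursday + 3 = Sunday.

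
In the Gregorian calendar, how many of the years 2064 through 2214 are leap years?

36

Multiples of 4 in [2064,2214]: 38.
Of those, multiples of 100: 2 (not leap unless ÷400).
Multiples of 400: 0.
Leap years = 38 − 2 + 0 = 36.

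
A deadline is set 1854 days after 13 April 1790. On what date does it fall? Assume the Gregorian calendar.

+365 (one year) → Apr 13, 1791 (1489 left).
+366 (one year; includes Feb 29, 1792) → Apr 13, 1792 (1123 left).
+365 (one year) → Apr 13, 1793 (758 left).
+365 (one year) → Apr 13, 1794 (393 left).
Apr has 30 days: +18 → May 1, 1794 (375 left).
May has 31 days: +31 → Jun 1, 1794 (344 left).
Jun has 30 days: +30 → Jul 1, 1794 (314 left).
Jul has 31 days: +31 → Aug 1, 1794 (283 left).
Aug has 31 days: +31 → Sep 1, 1794 (252 left).
Sep has 30 days: +30 → Oct 1, 1794 (222 left).
Oct has 31 days: +31 → Nov 1, 1794 (191 left).
Nov has 30 days: +30 → Dec 1, 1794 (161 left).
Dec has 31 days: +31 → Jan 1, 1795 (130 left).
Jan has 31 days: +31 → Feb 1, 1795 (99 left).
Feb has 28 days: +28 → Mar 1, 1795 (71 left).
Mar has 31 days: +31 → Apr 1, 1795 (40 left).
Apr has 30 days: +30 → May 1, 1795 (10 left).
+10 → May 11, 1795.

May 11, 1795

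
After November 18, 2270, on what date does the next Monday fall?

November 21, 2270

Nov 18, 2270 is a Friday.
From Friday to the next Monday is 3 days.
Nov 18, 2270 + 3 = Nov 21, 2270.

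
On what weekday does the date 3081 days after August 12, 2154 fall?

First find the weekday of Aug 12, 2154. Doomsday rule: the anchor day for the 2100s is Sunday. For year 54: 54÷12 = 4 r 6, and 6÷4 = 1, so 4+6+1 = 11.
Sunday + 11 ≡ Thursday — that's 2154's doomsday.
In August the doomsday date is Aug 8.
Aug 12 is 4 days after Aug 8; 4 mod 7 = 4, so Thursday + 4 = Monday.
3081 mod 7 = 1, so 3081 days after a Monday is Monday + 1 = Tuesday.

Tuesday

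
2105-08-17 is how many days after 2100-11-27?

1724

Nov 27, 2100 → Nov 27, 2101: 365 days.
Nov 27, 2101 → Nov 27, 2102: 365 days.
Nov 27, 2102 → Nov 27, 2103: 365 days.
Nov 27, 2103 → Nov 27, 2104: 366 days (Feb 29, 2104 is in that span).
Nov 27, 2104 → Dec 27, 2104: 30 days (November has 30).
Dec 27, 2104 → Jan 27, 2105: 31 days (December has 31).
Jan 27, 2105 → Feb 27, 2105: 31 days (January has 31).
Feb 27, 2105 → Mar 27, 2105: 28 days (February has 28).
Mar 27, 2105 → Apr 27, 2105: 31 days (March has 31).
Apr 27, 2105 → May 27, 2105: 30 days (April has 30).
May 27, 2105 → Jun 27, 2105: 31 days (May has 31).
Jun 27, 2105 → Jul 27, 2105: 30 days (June has 30).
Jul 27, 2105 → Aug 17, 2105: 21 days.
Total: 1724 days.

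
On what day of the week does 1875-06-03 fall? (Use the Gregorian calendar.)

Thursday

Doomsday rule: the anchor day for the 1800s is Friday. For year 75: 75÷12 = 6 r 3, and 3÷4 = 0, so 6+3+0 = 9.
Friday + 9 ≡ Sunday — that's 1875's doomsday.
In June the doomsday date is Jun 6.
Jun 3 is 3 days before Jun 6; 3 mod 7 = 3, so Sunday − 3 = Thursday.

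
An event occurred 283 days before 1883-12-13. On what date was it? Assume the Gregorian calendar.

−13 → Nov 30, 1883 (end of Nov, 30 days; 270 left).
−30 → Oct 31, 1883 (end of Oct, 31 days; 240 left).
−31 → Sep 30, 1883 (end of Sep, 30 days; 209 left).
−30 → Aug 31, 1883 (end of Aug, 31 days; 179 left).
−31 → Jul 31, 1883 (end of Jul, 31 days; 148 left).
−31 → Jun 30, 1883 (end of Jun, 30 days; 117 left).
−30 → May 31, 1883 (end of May, 31 days; 87 left).
−31 → Apr 30, 1883 (end of Apr, 30 days; 56 left).
−30 → Mar 31, 1883 (end of Mar, 31 days; 26 left).
−26 → Mar 5, 1883.

March 5, 1883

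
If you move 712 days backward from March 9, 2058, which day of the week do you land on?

First find the weekday of Mar 9, 2058. Doomsday rule: the anchor day for the 2000s is Tuesday. For year 58: 58÷12 = 4 r 10, and 10÷4 = 2, so 4+10+2 = 16.
Tuesday + 16 ≡ Thursday — that's 2058's doomsday.
In March the doomsday date is Mar 14.
Mar 9 is 5 days before Mar 14; 5 mod 7 = 5, so Thursday − 5 = Saturday.
712 mod 7 = 5, so 712 days before a Saturday is Saturday − 5 = Monday.

Monday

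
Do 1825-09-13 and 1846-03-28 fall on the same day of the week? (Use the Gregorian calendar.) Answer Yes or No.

From Sep 13, 1825 to Mar 28, 1846 is 7501 days.
7501 mod 7 = 4, so they are different weekdays.
(Sep 13, 1825 is a Tuesday; Mar 28, 1846 is a Saturday.)

No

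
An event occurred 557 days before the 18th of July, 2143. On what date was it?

January 7, 2142

−365 (one year) → Jul 18, 2142 (192 left).
−18 → Jun 30, 2142 (end of Jun, 30 days; 174 left).
−30 → May 31, 2142 (end of May, 31 days; 144 left).
−31 → Apr 30, 2142 (end of Apr, 30 days; 113 left).
−30 → Mar 31, 2142 (end of Mar, 31 days; 83 left).
−31 → Feb 28, 2142 (end of Feb, 28 days; 52 left).
−28 → Jan 31, 2142 (end of Jan, 31 days; 24 left).
−24 → Jan 7, 2142.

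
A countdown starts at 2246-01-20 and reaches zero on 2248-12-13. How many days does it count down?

1058

Jan 20, 2246 → Jan 20, 2247: 365 days.
Jan 20, 2247 → Jan 20, 2248: 365 days.
Jan 20, 2248 → Feb 20, 2248: 31 days (January has 31).
Feb 20, 2248 → Mar 20, 2248: 29 days (February has 29).
Mar 20, 2248 → Apr 20, 2248: 31 days (March has 31).
Apr 20, 2248 → May 20, 2248: 30 days (April has 30).
May 20, 2248 → Jun 20, 2248: 31 days (May has 31).
Jun 20, 2248 → Jul 20, 2248: 30 days (June has 30).
Jul 20, 2248 → Aug 20, 2248: 31 days (July has 31).
Aug 20, 2248 → Sep 20, 2248: 31 days (August has 31).
Sep 20, 2248 → Oct 20, 2248: 30 days (September has 30).
Oct 20, 2248 → Nov 20, 2248: 31 days (October has 31).
Nov 20, 2248 → Dec 13, 2248: 23 days.
Total: 1058 days.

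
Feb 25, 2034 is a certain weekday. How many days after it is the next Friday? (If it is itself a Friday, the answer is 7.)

Feb 25, 2034 is a Saturday.
From Saturday to the next Friday is 6 days.

6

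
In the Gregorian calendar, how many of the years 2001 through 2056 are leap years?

14

Multiples of 4 in [2001,2056]: 14.
Of those, multiples of 100: 0 (not leap unless ÷400).
Multiples of 400: 0.
Leap years = 14 − 0 + 0 = 14.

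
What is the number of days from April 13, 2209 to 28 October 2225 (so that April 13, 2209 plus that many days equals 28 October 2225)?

Apr 13, 2209 → Apr 13, 2210: 365 days.
Apr 13, 2210 → Apr 13, 2211: 365 days.
Apr 13, 2211 → Apr 13, 2212: 366 days (Feb 29, 2212 is in that span).
Apr 13, 2212 → Apr 13, 2213: 365 days.
Apr 13, 2213 → Apr 13, 2214: 365 days.
Apr 13, 2214 → Apr 13, 2215: 365 days.
Apr 13, 2215 → Apr 13, 2216: 366 days (Feb 29, 2216 is in that span).
Apr 13, 2216 → Apr 13, 2217: 365 days.
Apr 13, 2217 → Apr 13, 2218: 365 days.
Apr 13, 2218 → Apr 13, 2219: 365 days.
Apr 13, 2219 → Apr 13, 2220: 366 days (Feb 29, 2220 is in that span).
Apr 13, 2220 → Apr 13, 2221: 365 days.
Apr 13, 2221 → Apr 13, 2222: 365 days.
Apr 13, 2222 → Apr 13, 2223: 365 days.
Apr 13, 2223 → Apr 13, 2224: 366 days (Feb 29, 2224 is in that span).
Apr 13, 2224 → Apr 13, 2225: 365 days.
Apr 13, 2225 → May 13, 2225: 30 days (April has 30).
May 13, 2225 → Jun 13, 2225: 31 days (May has 31).
Jun 13, 2225 → Jul 13, 2225: 30 days (June has 30).
Jul 13, 2225 → Aug 13, 2225: 31 days (July has 31).
Aug 13, 2225 → Sep 13, 2225: 31 days (August has 31).
Sep 13, 2225 → Oct 13, 2225: 30 days (September has 30).
Oct 13, 2225 → Oct 28, 2225: 15 days.
Total: 6042 days.

6042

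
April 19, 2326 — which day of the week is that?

Doomsday rule: the anchor day for the 2300s is Wednesday. For year 26: 26÷12 = 2 r 2, and 2÷4 = 0, so 2+2+0 = 4.
Wednesday + 4 ≡ Sunday — that's 2326's doomsday.
In April the doomsday date is Apr 4.
Apr 19 is 15 days after Apr 4; 15 mod 7 = 1, so Sunday + 1 = Monday.

Monday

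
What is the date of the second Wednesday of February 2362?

February 1, 2362 is a Thursday.
The first Wednesday is therefore February 7 (6 days later).
The second Wednesday is 7 + 1×7 = February 14.

February 14, 2362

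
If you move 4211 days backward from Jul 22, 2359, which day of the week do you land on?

Jul 22, 2359 is a Wednesday.
4211 mod 7 = 4, so 4211 days before a Wednesday is Wednesday − 4 = Saturday.

Saturday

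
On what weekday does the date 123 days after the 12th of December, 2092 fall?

First find the weekday of Dec 12, 2092. Doomsday rule: the anchor day for the 2000s is Tuesday. For year 92: 92÷12 = 7 r 8, and 8÷4 = 2, so 7+8+2 = 17.
Tuesday + 17 ≡ Friday — that's 2092's doomsday.
In December the doomsday date is Dec 12.
Dec 12 is the doomsday itself: Friday.
123 mod 7 = 4, so 123 days after a Friday is Friday + 4 = Tuesday.

Tuesday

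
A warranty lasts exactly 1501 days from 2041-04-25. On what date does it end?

June 4, 2045

+365 (one year) → Apr 25, 2042 (1136 left).
+365 (one year) → Apr 25, 2043 (771 left).
+366 (one year; includes Feb 29, 2044) → Apr 25, 2044 (405 left).
+365 (one year) → Apr 25, 2045 (40 left).
Apr has 30 days: +6 → May 1, 2045 (34 left).
May has 31 days: +31 → Jun 1, 2045 (3 left).
+3 → Jun 4, 2045.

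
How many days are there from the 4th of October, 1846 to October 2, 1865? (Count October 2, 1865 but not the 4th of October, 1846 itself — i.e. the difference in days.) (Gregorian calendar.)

6938

Oct 4, 1846 → Oct 4, 1847: 365 days.
Oct 4, 1847 → Oct 4, 1848: 366 days (Feb 29, 1848 is in that span).
Oct 4, 1848 → Oct 4, 1849: 365 days.
Oct 4, 1849 → Oct 4, 1850: 365 days.
Oct 4, 1850 → Oct 4, 1851: 365 days.
Oct 4, 1851 → Oct 4, 1852: 366 days (Feb 29, 1852 is in that span).
Oct 4, 1852 → Oct 4, 1853: 365 days.
Oct 4, 1853 → Oct 4, 1854: 365 days.
Oct 4, 1854 → Oct 4, 1855: 365 days.
Oct 4, 1855 → Oct 4, 1856: 366 days (Feb 29, 1856 is in that span).
Oct 4, 1856 → Oct 4, 1857: 365 days.
Oct 4, 1857 → Oct 4, 1858: 365 days.
Oct 4, 1858 → Oct 4, 1859: 365 days.
Oct 4, 1859 → Oct 4, 1860: 366 days (Feb 29, 1860 is in that span).
Oct 4, 1860 → Oct 4, 1861: 365 days.
Oct 4, 1861 → Oct 4, 1862: 365 days.
Oct 4, 1862 → Oct 4, 1863: 365 days.
Oct 4, 1863 → Oct 4, 1864: 366 days (Feb 29, 1864 is in that span).
Oct 4, 1864 → Nov 4, 1864: 31 days (October has 31).
Nov 4, 1864 → Dec 4, 1864: 30 days (November has 30).
Dec 4, 1864 → Jan 4, 1865: 31 days (December has 31).
Jan 4, 1865 → Feb 4, 1865: 31 days (January has 31).
Feb 4, 1865 → Mar 4, 1865: 28 days (February has 28).
Mar 4, 1865 → Apr 4, 1865: 31 days (March has 31).
Apr 4, 1865 → May 4, 1865: 30 days (April has 30).
May 4, 1865 → Jun 4, 1865: 31 days (May has 31).
Jun 4, 1865 → Jul 4, 1865: 30 days (June has 30).
Jul 4, 1865 → Aug 4, 1865: 31 days (July has 31).
Aug 4, 1865 → Sep 4, 1865: 31 days (August has 31).
Sep 4, 1865 → Oct 2, 1865: 28 days.
Total: 6938 days.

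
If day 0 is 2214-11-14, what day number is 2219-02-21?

1560

Nov 14, 2214 → Nov 14, 2215: 365 days.
Nov 14, 2215 → Nov 14, 2216: 366 days (Feb 29, 2216 is in that span).
Nov 14, 2216 → Nov 14, 2217: 365 days.
Nov 14, 2217 → Nov 14, 2218: 365 days.
Nov 14, 2218 → Dec 14, 2218: 30 days (November has 30).
Dec 14, 2218 → Jan 14, 2219: 31 days (December has 31).
Jan 14, 2219 → Feb 14, 2219: 31 days (January has 31).
Feb 14, 2219 → Feb 21, 2219: 7 days.
Total: 1560 days.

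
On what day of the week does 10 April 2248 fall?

Doomsday rule: the anchor day for the 2200s is Friday. For year 48: 48÷12 = 4 r 0, and 0÷4 = 0, so 4+0+0 = 4.
Friday + 4 ≡ Tuesday — that's 2248's doomsday.
In April the doomsday date is Apr 4.
Apr 10 is 6 days after Apr 4; 6 mod 7 = 6, so Tuesday + 6 = Monday.

Monday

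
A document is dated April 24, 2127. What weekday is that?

Doomsday rule: the anchor day for the 2100s is Sunday. For year 27: 27÷12 = 2 r 3, and 3÷4 = 0, so 2+3+0 = 5.
Sunday + 5 ≡ Friday — that's 2127's doomsday.
In April the doomsday date is Apr 4.
Apr 24 is 20 days after Apr 4; 20 mod 7 = 6, so Friday + 6 = Thursday.

Thursday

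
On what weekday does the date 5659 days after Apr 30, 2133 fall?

Apr 30, 2133 is a Thursday.
5659 mod 7 = 3, so 5659 days after a Thursday is Thursday + 3 = Sunday.

Sunday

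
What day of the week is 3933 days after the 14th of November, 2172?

Friday

First find the weekday of Nov 14, 2172. Doomsday rule: the anchor day for the 2100s is Sunday. For year 72: 72÷12 = 6 r 0, and 0÷4 = 0, so 6+0+0 = 6.
Sunday + 6 ≡ Saturday — that's 2172's doomsday.
In November the doomsday date is Nov 7.
Nov 14 is 7 days after Nov 7; 7 mod 7 = 0, so Saturday + 0 = Saturday.
3933 mod 7 = 6, so 3933 days after a Saturday is Saturday + 6 = Friday.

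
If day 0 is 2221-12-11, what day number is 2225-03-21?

1196

Dec 11, 2221 → Dec 11, 2222: 365 days.
Dec 11, 2222 → Dec 11, 2223: 365 days.
Dec 11, 2223 → Dec 11, 2224: 366 days (Feb 29, 2224 is in that span).
Dec 11, 2224 → Jan 11, 2225: 31 days (December has 31).
Jan 11, 2225 → Feb 11, 2225: 31 days (January has 31).
Feb 11, 2225 → Mar 11, 2225: 28 days (February has 28).
Mar 11, 2225 → Mar 21, 2225: 10 days.
Total: 1196 days.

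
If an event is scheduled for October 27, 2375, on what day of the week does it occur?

Monday

Doomsday rule: the anchor day for the 2300s is Wednesday. For year 75: 75÷12 = 6 r 3, and 3÷4 = 0, so 6+3+0 = 9.
Wednesday + 9 ≡ Friday — that's 2375's doomsday.
In October the doomsday date is Oct 10.
Oct 27 is 17 days after Oct 10; 17 mod 7 = 3, so Friday + 3 = Monday.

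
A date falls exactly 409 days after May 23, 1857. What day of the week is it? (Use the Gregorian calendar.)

Tuesday

May 23, 1857 is a Saturday.
409 mod 7 = 3, so 409 days after a Saturday is Saturday + 3 = Tuesday.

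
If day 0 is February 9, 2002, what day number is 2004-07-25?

897

Feb 9, 2002 → Feb 9, 2003: 365 days.
Feb 9, 2003 → Feb 9, 2004: 365 days.
Feb 9, 2004 → Mar 9, 2004: 29 days (February has 29).
Mar 9, 2004 → Apr 9, 2004: 31 days (March has 31).
Apr 9, 2004 → May 9, 2004: 30 days (April has 30).
May 9, 2004 → Jun 9, 2004: 31 days (May has 31).
Jun 9, 2004 → Jul 9, 2004: 30 days (June has 30).
Jul 9, 2004 → Jul 25, 2004: 16 days.
Total: 897 days.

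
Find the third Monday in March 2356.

March 1, 2356 is a Thursday.
The first Monday is therefore March 5 (4 days later).
The third Monday is 5 + 2×7 = March 19.

March 19, 2356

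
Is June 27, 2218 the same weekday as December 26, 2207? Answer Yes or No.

Yes

From Dec 26, 2207 to Jun 27, 2218 is 3836 days.
3836 mod 7 = 0, so they are the same weekday.
(Dec 26, 2207 is a Saturday; Jun 27, 2218 is a Saturday.)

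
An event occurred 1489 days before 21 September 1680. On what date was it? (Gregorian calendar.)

−366 (one year; includes Feb 29, 1680) → Sep 21, 1679 (1123 left).
−365 (one year) → Sep 21, 1678 (758 left).
−365 (one year) → Sep 21, 1677 (393 left).
−21 → Aug 31, 1677 (end of Aug, 31 days; 372 left).
−31 → Jul 31, 1677 (end of Jul, 31 days; 341 left).
−31 → Jun 30, 1677 (end of Jun, 30 days; 310 left).
−30 → May 31, 1677 (end of May, 31 days; 280 left).
−31 → Apr 30, 1677 (end of Apr, 30 days; 249 left).
−30 → Mar 31, 1677 (end of Mar, 31 days; 219 left).
−31 → Feb 28, 1677 (end of Feb, 28 days; 188 left).
−28 → Jan 31, 1677 (end of Jan, 31 days; 160 left).
−31 → Dec 31, 1676 (end of Dec, 31 days; 129 left).
−31 → Nov 30, 1676 (end of Nov, 30 days; 98 left).
−30 → Oct 31, 1676 (end of Oct, 31 days; 68 left).
−31 → Sep 30, 1676 (end of Sep, 30 days; 37 left).
−30 → Aug 31, 1676 (end of Aug, 31 days; 7 left).
−7 → Aug 24, 1676.

August 24, 1676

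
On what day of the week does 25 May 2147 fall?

Thursday

January 1, 2147 is a Sunday.
Jan 1, 2147 → Feb 1, 2147: 31 days (January has 31).
Feb 1, 2147 → Mar 1, 2147: 28 days (February has 28).
Mar 1, 2147 → Apr 1, 2147: 31 days (March has 31).
Apr 1, 2147 → May 1, 2147: 30 days (April has 30).
May 1, 2147 → May 25, 2147: 24 days.
Total: 144 days.
144 mod 7 = 4, so Sunday + 4 = Thursday.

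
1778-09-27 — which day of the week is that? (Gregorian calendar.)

Sunday

Doomsday rule: the anchor day for the 1700s is Sunday. For year 78: 78÷12 = 6 r 6, and 6÷4 = 1, so 6+6+1 = 13.
Sunday + 13 ≡ Saturday — that's 1778's doomsday.
In September the doomsday date is Sep 5.
Sep 27 is 22 days after Sep 5; 22 mod 7 = 1, so Saturday + 1 = Sunday.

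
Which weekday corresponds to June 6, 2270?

Doomsday rule: the anchor day for the 2200s is Friday. For year 70: 70÷12 = 5 r 10, and 10÷4 = 2, so 5+10+2 = 17.
Friday + 17 ≡ Monday — that's 2270's doomsday.
In June the doomsday date is Jun 6.
Jun 6 is the doomsday itself: Monday.

Monday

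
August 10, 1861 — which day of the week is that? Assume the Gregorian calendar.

Saturday

January 1, 1861 is a Tuesday.
Jan 1, 1861 → Feb 1, 1861: 31 days (January has 31).
Feb 1, 1861 → Mar 1, 1861: 28 days (February has 28).
Mar 1, 1861 → Apr 1, 1861: 31 days (March has 31).
Apr 1, 1861 → May 1, 1861: 30 days (April has 30).
May 1, 1861 → Jun 1, 1861: 31 days (May has 31).
Jun 1, 1861 → Jul 1, 1861: 30 days (June has 30).
Jul 1, 1861 → Aug 1, 1861: 31 days (July has 31).
Aug 1, 1861 → Aug 10, 1861: 9 days.
Total: 221 days.
221 mod 7 = 4, so Tuesday + 4 = Saturday.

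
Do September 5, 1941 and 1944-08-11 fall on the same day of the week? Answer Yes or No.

From Sep 5, 1941 to Aug 11, 1944 is 1071 days.
1071 mod 7 = 0, so they are the same weekday.
(Sep 5, 1941 is a Friday; Aug 11, 1944 is a Friday.)

Yes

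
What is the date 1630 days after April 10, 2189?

+365 (one year) → Apr 10, 2190 (1265 left).
+365 (one year) → Apr 10, 2191 (900 left).
+366 (one year; includes Feb 29, 2192) → Apr 10, 2192 (534 left).
+365 (one year) → Apr 10, 2193 (169 left).
Apr has 30 days: +21 → May 1, 2193 (148 left).
May has 31 days: +31 → Jun 1, 2193 (117 left).
Jun has 30 days: +30 → Jul 1, 2193 (87 left).
Jul has 31 days: +31 → Aug 1, 2193 (56 left).
Aug has 31 days: +31 → Sep 1, 2193 (25 left).
+25 → Sep 26, 2193.

September 26, 2193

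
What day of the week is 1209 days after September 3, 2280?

First find the weekday of Sep 3, 2280. Doomsday rule: the anchor day for the 2200s is Friday. For year 80: 80÷12 = 6 r 8, and 8÷4 = 2, so 6+8+2 = 16.
Friday + 16 ≡ Sunday — that's 2280's doomsday.
In September the doomsday date is Sep 5.
Sep 3 is 2 days before Sep 5; 2 mod 7 = 2, so Sunday − 2 = Friday.
1209 mod 7 = 5, so 1209 days after a Friday is Friday + 5 = Wednesday.

Wednesday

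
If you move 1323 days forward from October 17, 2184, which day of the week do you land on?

Sunday

First find the weekday of Oct 17, 2184. Doomsday rule: the anchor day for the 2100s is Sunday. For year 84: 84÷12 = 7 r 0, and 0÷4 = 0, so 7+0+0 = 7.
Sunday + 7 ≡ Sunday — that's 2184's doomsday.
In October the doomsday date is Oct 10.
Oct 17 is 7 days after Oct 10; 7 mod 7 = 0, so Sunday + 0 = Sunday.
1323 mod 7 = 0, so 1323 days after a Sunday is Sunday + 0 = Sunday.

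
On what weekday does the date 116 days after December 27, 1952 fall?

Wednesday

Dec 27, 1952 is a Saturday.
116 mod 7 = 4, so 116 days after a Saturday is Saturday + 4 = Wednesday.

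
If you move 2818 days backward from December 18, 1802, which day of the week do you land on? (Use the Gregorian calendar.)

First find the weekday of Dec 18, 1802. Doomsday rule: the anchor day for the 1800s is Friday. For year 02: 2÷12 = 0 r 2, and 2÷4 = 0, so 0+2+0 = 2.
Friday + 2 ≡ Sunday — that's 1802's doomsday.
In December the doomsday date is Dec 12.
Dec 18 is 6 days after Dec 12; 6 mod 7 = 6, so Sunday + 6 = Saturday.
2818 mod 7 = 4, so 2818 days before a Saturday is Saturday − 4 = Tuesday.

Tuesday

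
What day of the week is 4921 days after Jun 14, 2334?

Jun 14, 2334 is a Thursday.
4921 mod 7 = 0, so 4921 days after a Thursday is Thursday + 0 = Thursday.

Thursday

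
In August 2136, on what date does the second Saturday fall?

August 1, 2136 is a Wednesday.
The first Saturday is therefore August 4 (3 days later).
The second Saturday is 4 + 1×7 = August 11.

August 11, 2136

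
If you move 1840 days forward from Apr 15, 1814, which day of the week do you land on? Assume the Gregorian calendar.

First find the weekday of Apr 15, 1814. Doomsday rule: the anchor day for the 1800s is Friday. For year 14: 14÷12 = 1 r 2, and 2÷4 = 0, so 1+2+0 = 3.
Friday + 3 ≡ Monday — that's 1814's doomsday.
In April the doomsday date is Apr 4.
Apr 15 is 11 days after Apr 4; 11 mod 7 = 4, so Monday + 4 = Friday.
1840 mod 7 = 6, so 1840 days after a Friday is Friday + 6 = Thursday.

Thursday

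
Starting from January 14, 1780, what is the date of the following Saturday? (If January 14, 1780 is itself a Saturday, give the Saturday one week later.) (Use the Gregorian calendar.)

Jan 14, 1780 is a Friday.
From Friday to the next Saturday is 1 day.
Jan 14, 1780 + 1 = Jan 15, 1780.

January 15, 1780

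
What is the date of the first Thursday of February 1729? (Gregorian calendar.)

February 3, 1729

February 1, 1729 is a Tuesday.
The first Thursday is therefore February 3 (2 days later).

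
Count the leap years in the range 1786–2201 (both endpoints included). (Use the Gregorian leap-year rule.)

Multiples of 4 in [1786,2201]: 104.
Of those, multiples of 100: 5 (not leap unless ÷400).
Multiples of 400: 1.
Leap years = 104 − 5 + 1 = 100.

100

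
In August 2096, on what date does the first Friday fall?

August 1, 2096 is a Wednesday.
The first Friday is therefore August 3 (2 days later).

August 3, 2096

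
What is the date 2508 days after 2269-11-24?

+365 (one year) → Nov 24, 2270 (2143 left).
+365 (one year) → Nov 24, 2271 (1778 left).
+366 (one year; includes Feb 29, 2272) → Nov 24, 2272 (1412 left).
+365 (one year) → Nov 24, 2273 (1047 left).
+365 (one year) → Nov 24, 2274 (682 left).
+365 (one year) → Nov 24, 2275 (317 left).
Nov has 30 days: +7 → Dec 1, 2275 (310 left).
Dec has 31 days: +31 → Jan 1, 2276 (279 left).
Jan has 31 days: +31 → Feb 1, 2276 (248 left).
Feb has 29 days: +29 → Mar 1, 2276 (219 left).
Mar has 31 days: +31 → Apr 1, 2276 (188 left).
Apr has 30 days: +30 → May 1, 2276 (158 left).
May has 31 days: +31 → Jun 1, 2276 (127 left).
Jun has 30 days: +30 → Jul 1, 2276 (97 left).
Jul has 31 days: +31 → Aug 1, 2276 (66 left).
Aug has 31 days: +31 → Sep 1, 2276 (35 left).
Sep has 30 days: +30 → Oct 1, 2276 (5 left).
+5 → Oct 6, 2276.

October 6, 2276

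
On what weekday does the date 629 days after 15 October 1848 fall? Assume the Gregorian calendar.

Saturday

First find the weekday of Oct 15, 1848. Doomsday rule: the anchor day for the 1800s is Friday. For year 48: 48÷12 = 4 r 0, and 0÷4 = 0, so 4+0+0 = 4.
Friday + 4 ≡ Tuesday — that's 1848's doomsday.
In October the doomsday date is Oct 10.
Oct 15 is 5 days after Oct 10; 5 mod 7 = 5, so Tuesday + 5 = Sunday.
629 mod 7 = 6, so 629 days after a Sunday is Sunday + 6 = Saturday.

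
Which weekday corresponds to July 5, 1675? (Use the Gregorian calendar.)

Doomsday rule: the anchor day for the 1600s is Tuesday. For year 75: 75÷12 = 6 r 3, and 3÷4 = 0, so 6+3+0 = 9.
Tuesday + 9 ≡ Thursday — that's 1675's doomsday.
In July the doomsday date is Jul 11.
Jul 5 is 6 days before Jul 11; 6 mod 7 = 6, so Thursday − 6 = Friday.

Friday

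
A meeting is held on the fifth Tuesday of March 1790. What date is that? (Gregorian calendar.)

March 1, 1790 is a Monday.
The first Tuesday is therefore March 2 (1 days later).
The fifth Tuesday is 2 + 4×7 = March 30.

March 30, 1790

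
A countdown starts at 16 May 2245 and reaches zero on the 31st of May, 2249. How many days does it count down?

1476

May 16, 2245 → May 16, 2246: 365 days.
May 16, 2246 → May 16, 2247: 365 days.
May 16, 2247 → May 16, 2248: 366 days (Feb 29, 2248 is in that span).
May 16, 2248 → Jun 16, 2248: 31 days (May has 31).
Jun 16, 2248 → Jul 16, 2248: 30 days (June has 30).
Jul 16, 2248 → Aug 16, 2248: 31 days (July has 31).
Aug 16, 2248 → Sep 16, 2248: 31 days (August has 31).
Sep 16, 2248 → Oct 16, 2248: 30 days (September has 30).
Oct 16, 2248 → Nov 16, 2248: 31 days (October has 31).
Nov 16, 2248 → Dec 16, 2248: 30 days (November has 30).
Dec 16, 2248 → Jan 16, 2249: 31 days (December has 31).
Jan 16, 2249 → Feb 16, 2249: 31 days (January has 31).
Feb 16, 2249 → Mar 16, 2249: 28 days (February has 28).
Mar 16, 2249 → Apr 16, 2249: 31 days (March has 31).
Apr 16, 2249 → May 16, 2249: 30 days (April has 30).
May 16, 2249 → May 31, 2249: 15 days.
Total: 1476 days.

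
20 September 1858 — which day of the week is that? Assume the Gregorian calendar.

Doomsday rule: the anchor day for the 1800s is Friday. For year 58: 58÷12 = 4 r 10, and 10÷4 = 2, so 4+10+2 = 16.
Friday + 16 ≡ Sunday — that's 1858's doomsday.
In September the doomsday date is Sep 5.
Sep 20 is 15 days after Sep 5; 15 mod 7 = 1, so Sunday + 1 = Monday.

Monday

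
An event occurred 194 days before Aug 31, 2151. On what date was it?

February 18, 2151

−31 → Jul 31, 2151 (end of Jul, 31 days; 163 left).
−31 → Jun 30, 2151 (end of Jun, 30 days; 132 left).
−30 → May 31, 2151 (end of May, 31 days; 102 left).
−31 → Apr 30, 2151 (end of Apr, 30 days; 71 left).
−30 → Mar 31, 2151 (end of Mar, 31 days; 41 left).
−31 → Feb 28, 2151 (end of Feb, 28 days; 10 left).
−10 → Feb 18, 2151.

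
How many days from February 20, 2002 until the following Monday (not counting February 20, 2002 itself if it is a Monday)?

Feb 20, 2002 is a Wednesday.
From Wednesday to the next Monday is 5 days.

5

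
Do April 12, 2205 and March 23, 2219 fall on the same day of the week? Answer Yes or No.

No

From Apr 12, 2205 to Mar 23, 2219 is 5093 days.
5093 mod 7 = 4, so they are different weekdays.
(Apr 12, 2205 is a Friday; Mar 23, 2219 is a Tuesday.)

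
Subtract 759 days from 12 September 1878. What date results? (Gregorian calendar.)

−365 (one year) → Sep 12, 1877 (394 left).
−12 → Aug 31, 1877 (end of Aug, 31 days; 382 left).
−31 → Jul 31, 1877 (end of Jul, 31 days; 351 left).
−31 → Jun 30, 1877 (end of Jun, 30 days; 320 left).
−30 → May 31, 1877 (end of May, 31 days; 290 left).
−31 → Apr 30, 1877 (end of Apr, 30 days; 259 left).
−30 → Mar 31, 1877 (end of Mar, 31 days; 229 left).
−31 → Feb 28, 1877 (end of Feb, 28 days; 198 left).
−28 → Jan 31, 1877 (end of Jan, 31 days; 170 left).
−31 → Dec 31, 1876 (end of Dec, 31 days; 139 left).
−31 → Nov 30, 1876 (end of Nov, 30 days; 108 left).
−30 → Oct 31, 1876 (end of Oct, 31 days; 78 left).
−31 → Sep 30, 1876 (end of Sep, 30 days; 47 left).
−30 → Aug 31, 1876 (end of Aug, 31 days; 17 left).
−17 → Aug 14, 1876.

August 14, 1876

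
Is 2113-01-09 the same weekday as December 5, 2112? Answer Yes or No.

Yes

From Dec 5, 2112 to Jan 9, 2113 is 35 days.
35 mod 7 = 0, so they are the same weekday.
(Dec 5, 2112 is a Monday; Jan 9, 2113 is a Monday.)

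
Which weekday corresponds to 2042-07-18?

Friday

Doomsday rule: the anchor day for the 2000s is Tuesday. For year 42: 42÷12 = 3 r 6, and 6÷4 = 1, so 3+6+1 = 10.
Tuesday + 10 ≡ Friday — that's 2042's doomsday.
In July the doomsday date is Jul 11.
Jul 18 is 7 days after Jul 11; 7 mod 7 = 0, so Friday + 0 = Friday.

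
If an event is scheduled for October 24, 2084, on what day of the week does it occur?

Tuesday

Doomsday rule: the anchor day for the 2000s is Tuesday. For year 84: 84÷12 = 7 r 0, and 0÷4 = 0, so 7+0+0 = 7.
Tuesday + 7 ≡ Tuesday — that's 2084's doomsday.
In October the doomsday date is Oct 10.
Oct 24 is 14 days after Oct 10; 14 mod 7 = 0, so Tuesday + 0 = Tuesday.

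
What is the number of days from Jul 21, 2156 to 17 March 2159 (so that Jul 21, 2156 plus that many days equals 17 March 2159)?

969

Jul 21, 2156 → Jul 21, 2157: 365 days.
Jul 21, 2157 → Jul 21, 2158: 365 days.
Jul 21, 2158 → Aug 21, 2158: 31 days (July has 31).
Aug 21, 2158 → Sep 21, 2158: 31 days (August has 31).
Sep 21, 2158 → Oct 21, 2158: 30 days (September has 30).
Oct 21, 2158 → Nov 21, 2158: 31 days (October has 31).
Nov 21, 2158 → Dec 21, 2158: 30 days (November has 30).
Dec 21, 2158 → Jan 21, 2159: 31 days (December has 31).
Jan 21, 2159 → Feb 21, 2159: 31 days (January has 31).
Feb 21, 2159 → Mar 17, 2159: 24 days.
Total: 969 days.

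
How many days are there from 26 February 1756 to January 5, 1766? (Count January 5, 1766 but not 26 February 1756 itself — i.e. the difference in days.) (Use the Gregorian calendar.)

Feb 26, 1756 → Feb 26, 1757: 366 days (Feb 29, 1756 is in that span).
Feb 26, 1757 → Feb 26, 1758: 365 days.
Feb 26, 1758 → Feb 26, 1759: 365 days.
Feb 26, 1759 → Feb 26, 1760: 365 days.
Feb 26, 1760 → Feb 26, 1761: 366 days (Feb 29, 1760 is in that span).
Feb 26, 1761 → Feb 26, 1762: 365 days.
Feb 26, 1762 → Feb 26, 1763: 365 days.
Feb 26, 1763 → Feb 26, 1764: 365 days.
Feb 26, 1764 → Feb 26, 1765: 366 days (Feb 29, 1764 is in that span).
Feb 26, 1765 → Mar 26, 1765: 28 days (February has 28).
Mar 26, 1765 → Apr 26, 1765: 31 days (March has 31).
Apr 26, 1765 → May 26, 1765: 30 days (April has 30).
May 26, 1765 → Jun 26, 1765: 31 days (May has 31).
Jun 26, 1765 → Jul 26, 1765: 30 days (June has 30).
Jul 26, 1765 → Aug 26, 1765: 31 days (July has 31).
Aug 26, 1765 → Sep 26, 1765: 31 days (August has 31).
Sep 26, 1765 → Oct 26, 1765: 30 days (September has 30).
Oct 26, 1765 → Nov 26, 1765: 31 days (October has 31).
Nov 26, 1765 → Dec 26, 1765: 30 days (November has 30).
Dec 26, 1765 → Jan 5, 1766: 10 days.
Total: 3601 days.

3601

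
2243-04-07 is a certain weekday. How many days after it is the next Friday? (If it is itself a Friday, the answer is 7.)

Apr 7, 2243 is a Friday.
From Friday to the next Friday is 7 days.

7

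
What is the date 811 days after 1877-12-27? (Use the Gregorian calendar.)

+365 (one year) → Dec 27, 1878 (446 left).
+365 (one year) → Dec 27, 1879 (81 left).
Dec has 31 days: +5 → Jan 1, 1880 (76 left).
Jan has 31 days: +31 → Feb 1, 1880 (45 left).
Feb has 29 days: +29 → Mar 1, 1880 (16 left).
+16 → Mar 17, 1880.

March 17, 1880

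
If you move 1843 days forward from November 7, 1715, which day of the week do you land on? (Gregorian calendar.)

Nov 7, 1715 is a Thursday.
1843 mod 7 = 2, so 1843 days after a Thursday is Thursday + 2 = Saturday.

Saturday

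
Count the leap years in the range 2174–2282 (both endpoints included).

26

Multiples of 4 in [2174,2282]: 27.
Of those, multiples of 100: 1 (not leap unless ÷400).
Multiples of 400: 0.
Leap years = 27 − 1 + 0 = 26.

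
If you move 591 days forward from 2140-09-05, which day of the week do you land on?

Sep 5, 2140 is a Monday.
591 mod 7 = 3, so 591 days after a Monday is Monday + 3 = Thursday.

Thursday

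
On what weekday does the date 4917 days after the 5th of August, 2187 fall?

Wednesday

First find the weekday of Aug 5, 2187. Doomsday rule: the anchor day for the 2100s is Sunday. For year 87: 87÷12 = 7 r 3, and 3÷4 = 0, so 7+3+0 = 10.
Sunday + 10 ≡ Wednesday — that's 2187's doomsday.
In August the doomsday date is Aug 8.
Aug 5 is 3 days before Aug 8; 3 mod 7 = 3, so Wednesday − 3 = Sunday.
4917 mod 7 = 3, so 4917 days after a Sunday is Sunday + 3 = Wednesday.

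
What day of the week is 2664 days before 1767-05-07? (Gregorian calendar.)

Sunday

First find the weekday of May 7, 1767. Doomsday rule: the anchor day for the 1700s is Sunday. For year 67: 67÷12 = 5 r 7, and 7÷4 = 1, so 5+7+1 = 13.
Sunday + 13 ≡ Saturday — that's 1767's doomsday.
In May the doomsday date is May 9.
May 7 is 2 days before May 9; 2 mod 7 = 2, so Saturday − 2 = Thursday.
2664 mod 7 = 4, so 2664 days before a Thursday is Thursday − 4 = Sunday.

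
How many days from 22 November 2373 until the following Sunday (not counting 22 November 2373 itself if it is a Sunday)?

Nov 22, 2373 is a Thursday.
From Thursday to the next Sunday is 3 days.

3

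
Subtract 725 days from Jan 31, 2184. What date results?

−365 (one year) → Jan 31, 2183 (360 left).
−31 → Dec 31, 2182 (end of Dec, 31 days; 329 left).
−31 → Nov 30, 2182 (end of Nov, 30 days; 298 left).
−30 → Oct 31, 2182 (end of Oct, 31 days; 268 left).
−31 → Sep 30, 2182 (end of Sep, 30 days; 237 left).
−30 → Aug 31, 2182 (end of Aug, 31 days; 207 left).
−31 → Jul 31, 2182 (end of Jul, 31 days; 176 left).
−31 → Jun 30, 2182 (end of Jun, 30 days; 145 left).
−30 → May 31, 2182 (end of May, 31 days; 115 left).
−31 → Apr 30, 2182 (end of Apr, 30 days; 84 left).
−30 → Mar 31, 2182 (end of Mar, 31 days; 54 left).
−31 → Feb 28, 2182 (end of Feb, 28 days; 23 left).
−23 → Feb 5, 2182.

February 5, 2182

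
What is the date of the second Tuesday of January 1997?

January 14, 1997

January 1, 1997 is a Wednesday.
The first Tuesday is therefore January 7 (6 days later).
The second Tuesday is 7 + 1×7 = January 14.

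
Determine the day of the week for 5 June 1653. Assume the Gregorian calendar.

Doomsday rule: the anchor day for the 1600s is Tuesday. For year 53: 53÷12 = 4 r 5, and 5÷4 = 1, so 4+5+1 = 10.
Tuesday + 10 ≡ Friday — that's 1653's doomsday.
In June the doomsday date is Jun 6.
Jun 5 is 1 day before Jun 6; 1 mod 7 = 1, so Friday − 1 = Thursday.

Thursday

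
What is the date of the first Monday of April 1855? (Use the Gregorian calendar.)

April 1, 1855 is a Sunday.
The first Monday is therefore April 2 (1 days later).

April 2, 1855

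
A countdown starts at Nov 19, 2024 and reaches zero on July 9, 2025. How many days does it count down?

Nov 19, 2024 → Dec 19, 2024: 30 days (November has 30).
Dec 19, 2024 → Jan 19, 2025: 31 days (December has 31).
Jan 19, 2025 → Feb 19, 2025: 31 days (January has 31).
Feb 19, 2025 → Mar 19, 2025: 28 days (February has 28).
Mar 19, 2025 → Apr 19, 2025: 31 days (March has 31).
Apr 19, 2025 → May 19, 2025: 30 days (April has 30).
May 19, 2025 → Jun 19, 2025: 31 days (May has 31).
Jun 19, 2025 → Jul 9, 2025: 20 days.
Total: 232 days.

232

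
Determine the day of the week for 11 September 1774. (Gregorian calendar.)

Doomsday rule: the anchor day for the 1700s is Sunday. For year 74: 74÷12 = 6 r 2, and 2÷4 = 0, so 6+2+0 = 8.
Sunday + 8 ≡ Monday — that's 1774's doomsday.
In September the doomsday date is Sep 5.
Sep 11 is 6 days after Sep 5; 6 mod 7 = 6, so Monday + 6 = Sunday.

Sunday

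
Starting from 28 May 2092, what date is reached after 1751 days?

+365 (one year) → May 28, 2093 (1386 left).
+365 (one year) → May 28, 2094 (1021 left).
+365 (one year) → May 28, 2095 (656 left).
+366 (one year; includes Feb 29, 2096) → May 28, 2096 (290 left).
May has 31 days: +4 → Jun 1, 2096 (286 left).
Jun has 30 days: +30 → Jul 1, 2096 (256 left).
Jul has 31 days: +31 → Aug 1, 2096 (225 left).
Aug has 31 days: +31 → Sep 1, 2096 (194 left).
Sep has 30 days: +30 → Oct 1, 2096 (164 left).
Oct has 31 days: +31 → Nov 1, 2096 (133 left).
Nov has 30 days: +30 → Dec 1, 2096 (103 left).
Dec has 31 days: +31 → Jan 1, 2097 (72 left).
Jan has 31 days: +31 → Feb 1, 2097 (41 left).
Feb has 28 days: +28 → Mar 1, 2097 (13 left).
+13 → Mar 14, 2097.

March 14, 2097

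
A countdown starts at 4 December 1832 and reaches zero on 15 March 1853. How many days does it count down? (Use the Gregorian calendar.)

7406

Dec 4, 1832 → Dec 4, 1833: 365 days.
Dec 4, 1833 → Dec 4, 1834: 365 days.
Dec 4, 1834 → Dec 4, 1835: 365 days.
Dec 4, 1835 → Dec 4, 1836: 366 days (Feb 29, 1836 is in that span).
Dec 4, 1836 → Dec 4, 1837: 365 days.
Dec 4, 1837 → Dec 4, 1838: 365 days.
Dec 4, 1838 → Dec 4, 1839: 365 days.
Dec 4, 1839 → Dec 4, 1840: 366 days (Feb 29, 1840 is in that span).
Dec 4, 1840 → Dec 4, 1841: 365 days.
Dec 4, 1841 → Dec 4, 1842: 365 days.
Dec 4, 1842 → Dec 4, 1843: 365 days.
Dec 4, 1843 → Dec 4, 1844: 366 days (Feb 29, 1844 is in that span).
Dec 4, 1844 → Dec 4, 1845: 365 days.
Dec 4, 1845 → Dec 4, 1846: 365 days.
Dec 4, 1846 → Dec 4, 1847: 365 days.
Dec 4, 1847 → Dec 4, 1848: 366 days (Feb 29, 1848 is in that span).
Dec 4, 1848 → Dec 4, 1849: 365 days.
Dec 4, 1849 → Dec 4, 1850: 365 days.
Dec 4, 1850 → Dec 4, 1851: 365 days.
Dec 4, 1851 → Dec 4, 1852: 366 days (Feb 29, 1852 is in that span).
Dec 4, 1852 → Jan 4, 1853: 31 days (December has 31).
Jan 4, 1853 → Feb 4, 1853: 31 days (January has 31).
Feb 4, 1853 → Mar 4, 1853: 28 days (February has 28).
Mar 4, 1853 → Mar 15, 1853: 11 days.
Total: 7406 days.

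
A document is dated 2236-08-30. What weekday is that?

Tuesday

Doomsday rule: the anchor day for the 2200s is Friday. For year 36: 36÷12 = 3 r 0, and 0÷4 = 0, so 3+0+0 = 3.
Friday + 3 ≡ Monday — that's 2236's doomsday.
In August the doomsday date is Aug 8.
Aug 30 is 22 days after Aug 8; 22 mod 7 = 1, so Monday + 1 = Tuesday.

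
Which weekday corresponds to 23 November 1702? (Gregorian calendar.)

Thursday

Doomsday rule: the anchor day for the 1700s is Sunday. For year 02: 2÷12 = 0 r 2, and 2÷4 = 0, so 0+2+0 = 2.
Sunday + 2 ≡ Tuesday — that's 1702's doomsday.
In November the doomsday date is Nov 7.
Nov 23 is 16 days after Nov 7; 16 mod 7 = 2, so Tuesday + 2 = Thursday.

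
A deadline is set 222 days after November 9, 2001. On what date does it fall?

June 19, 2002

Nov has 30 days: +22 → Dec 1, 2001 (200 left).
Dec has 31 days: +31 → Jan 1, 2002 (169 left).
Jan has 31 days: +31 → Feb 1, 2002 (138 left).
Feb has 28 days: +28 → Mar 1, 2002 (110 left).
Mar has 31 days: +31 → Apr 1, 2002 (79 left).
Apr has 30 days: +30 → May 1, 2002 (49 left).
May has 31 days: +31 → Jun 1, 2002 (18 left).
+18 → Jun 19, 2002.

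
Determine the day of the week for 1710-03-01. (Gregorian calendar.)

Saturday

Doomsday rule: the anchor day for the 1700s is Sunday. For year 10: 10÷12 = 0 r 10, and 10÷4 = 2, so 0+10+2 = 12.
Sunday + 12 ≡ Friday — that's 1710's doomsday.
In March the doomsday date is Mar 14.
Mar 1 is 13 days before Mar 14; 13 mod 7 = 6, so Friday − 6 = Saturday.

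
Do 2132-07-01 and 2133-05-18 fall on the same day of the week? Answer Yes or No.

No

From Jul 1, 2132 to May 18, 2133 is 321 days.
321 mod 7 = 6, so they are different weekdays.
(Jul 1, 2132 is a Tuesday; May 18, 2133 is a Monday.)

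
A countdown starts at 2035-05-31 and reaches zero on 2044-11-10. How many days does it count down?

May 31, 2035 → May 31, 2036: 366 days (Feb 29, 2036 is in that span).
May 31, 2036 → May 31, 2037: 365 days.
May 31, 2037 → May 31, 2038: 365 days.
May 31, 2038 → May 31, 2039: 365 days.
May 31, 2039 → May 31, 2040: 366 days (Feb 29, 2040 is in that span).
May 31, 2040 → May 31, 2041: 365 days.
May 31, 2041 → May 31, 2042: 365 days.
May 31, 2042 → May 31, 2043: 365 days.
May 31, 2043 → May 31, 2044: 366 days (Feb 29, 2044 is in that span).
May 31, 2044 → Jun 30, 2044: 30 days (May has 31).
Jun 30, 2044 → Jul 30, 2044: 30 days (June has 30).
Jul 30, 2044 → Aug 30, 2044: 31 days (July has 31).
Aug 30, 2044 → Sep 30, 2044: 31 days (August has 31).
Sep 30, 2044 → Oct 30, 2044: 30 days (September has 30).
Oct 30, 2044 → Nov 10, 2044: 11 days.
Total: 3451 days.

3451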